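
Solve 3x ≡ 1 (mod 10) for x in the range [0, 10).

7

gcd(10, 3) = 1  (10 = 3·3 + 1, 3 = 3·1).
Back-substituting, 3·(-3) + 10·(1) = 1.
So 3·-3 ≡ 1 (mod 10), and -3 mod 10 = 7.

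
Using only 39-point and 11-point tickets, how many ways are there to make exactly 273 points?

Need nonnegative integers with 39j + 11k = 273.
gcd(39, 11) = 1, and 39·(2) + 11·(-7) = 1.
So (j₀, k₀) = (546, -1911); general j = 546 + 11t, k = -1911 - 39t.
j ≥ 0 ⇒ t ≥ -49; k ≥ 0 ⇒ t ≤ -49. That's 1 value of t.

1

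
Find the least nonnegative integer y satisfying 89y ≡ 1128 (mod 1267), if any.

696

gcd(1267, 89) = 1  (1267 = 14*89 + 21, 89 = 4*21 + 5, 21 = 4*5 + 1, 5 = 5*1).
1 divides 1128, so solutions exist.
Back-substituting, 89*(-242) + 1267*(17) = 1.
So 89*(-242) ≡ 1 (mod 1267); multiply by 1128: y ≡ -272976 (mod 1267).
Smallest nonnegative: y = -272976 mod 1267 = 696.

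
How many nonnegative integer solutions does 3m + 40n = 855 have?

gcd(40, 3) = 1.
By Bézout, 3*(-13) + 40*(1) = 1.
One solution: (5, 21).
General: m = 5 + 40t, n = 21 - 3t.
m ≥ 0 ⇒ t ≥ 0; n ≥ 0 ⇒ t ≤ 7. So t ∈ [0, 7]: 8 solutions.

8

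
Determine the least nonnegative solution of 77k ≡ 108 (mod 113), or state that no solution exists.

110

gcd(113, 77) = 1  (113 = 1*77 + 36, 77 = 2*36 + 5, 36 = 7*5 + 1, 5 = 5*1).
1 divides 108, so solutions exist.
Back-substituting, 77*(-22) + 113*(15) = 1.
So 77*(-22) ≡ 1 (mod 113); multiply by 108: k ≡ -2376 (mod 113).
Smallest nonnegative: k = -2376 mod 113 = 110.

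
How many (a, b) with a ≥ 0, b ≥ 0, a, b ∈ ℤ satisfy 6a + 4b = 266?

gcd(6, 4):
  6 = 1·4 + 2
  4 = 2·2
so gcd(6, 4) = 2.
Back-substitute for Bézout coefficients:
  2 = 6 - 1·4
  ... = 6·(1) + 4·(-1)
Scale by 133: one solution is (133, -133). Reduce a mod 2: (1, 65).
General: a = 1 + 2t, b = 65 - 3t.
a ≥ 0 ⇒ t ≥ 0; b ≥ 0 ⇒ t ≤ 21. So t ∈ [0, 21]: 22 solutions.

22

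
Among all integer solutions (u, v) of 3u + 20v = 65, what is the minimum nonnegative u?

15

gcd(20, 3):
  20 = 6×3 + 2
  3 = 1×2 + 1
  2 = 2×1
so gcd(20, 3) = 1.
1 divides 65, so solutions exist.
Back-substitute for Bézout coefficients:
  1 = 3 - 1×2
  ... = 3×(7) + 20×(-1)
Scale by 65/1 = 65: (u₀, v₀) = (455, -65).
General solution: u = 455 + 20t, v = -65 - 3t for integer t.
u ≥ 0: smallest is 455 mod 20 = 15 (at t = -22), with v = 1.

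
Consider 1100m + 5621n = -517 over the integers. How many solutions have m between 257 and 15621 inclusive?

30

gcd(5621, 1100) = 11  (5621 = 5*1100 + 121, 1100 = 9*121 + 11, 121 = 11*11).
Back-substituting, 1100*(46) + 5621*(-9) = 11.
Scale by -47: particular solution (-2162, 423); reduce m mod 511: (393, -77).
General solution: m = 393 + 511t, n = -77 - 100t for integer t.
257 ≤ 393 + 511t ≤ 15621 gives t ∈ [0, 29], which is 30 values.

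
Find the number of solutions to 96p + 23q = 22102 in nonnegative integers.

gcd(96, 23) = 1  (96 = 4·23 + 4, 23 = 5·4 + 3, 4 = 1·3 + 1, 3 = 3·1).
Back-substituting, 96·(6) + 23·(-25) = 1.
Scale by 22102: one solution is (132612, -552550). Reduce p mod 23: (17, 890).
General: p = 17 + 23t, q = 890 - 96t.
p ≥ 0 ⇒ t ≥ 0; q ≥ 0 ⇒ t ≤ 9. So t ∈ [0, 9]: 10 solutions.

10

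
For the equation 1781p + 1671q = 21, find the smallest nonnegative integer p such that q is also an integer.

gcd(1781, 1671):
  1781 = 1·1671 + 110
  1671 = 15·110 + 21
  110 = 5·21 + 5
  21 = 4·5 + 1
  5 = 5·1
so gcd(1781, 1671) = 1.
1 divides 21, so solutions exist.
Back-substitute for Bézout coefficients:
  1 = 21 - 4·5
  ... = 1781·(-319) + 1671·(340)
Scale by 21/1 = 21: (p₀, q₀) = (-6699, 7140).
General solution: p = -6699 + 1671t, q = 7140 - 1781t for integer t.
p ≥ 0: smallest is -6699 mod 1671 = 1656 (at t = 5), with q = -1765.

1656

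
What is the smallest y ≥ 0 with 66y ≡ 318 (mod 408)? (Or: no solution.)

gcd(408, 66):
  408 = 6*66 + 12
  66 = 5*12 + 6
  12 = 2*6
so gcd(408, 66) = 6.
6 divides 318, so solutions exist.
Back-substitute for Bézout coefficients:
  6 = 66 - 5*12
  ... = 66*(31) + 408*(-5)
So 66*(31) ≡ 6 (mod 408); multiply by 53: y ≡ 1643 (mod 68).
Smallest nonnegative: y = 1643 mod 68 = 11.

11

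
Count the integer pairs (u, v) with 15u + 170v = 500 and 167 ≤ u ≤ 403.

gcd(170, 15):
  170 = 11×15 + 5
  15 = 3×5
so gcd(170, 15) = 5.
Back-substitute for Bézout coefficients:
  5 = 170 - 11×15
  ... = 15×(-11) + 170×(1)
Scale by 100: particular solution (-1100, 100); reduce u mod 34: (22, 1).
General solution: u = 22 + 34t, v = 1 - 3t for integer t.
167 ≤ 22 + 34t ≤ 403 gives t ∈ [5, 11], which is 7 values.

7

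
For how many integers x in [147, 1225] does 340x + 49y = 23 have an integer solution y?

gcd(340, 49):
  340 = 6*49 + 46
  49 = 1*46 + 3
  46 = 15*3 + 1
  3 = 3*1
so gcd(340, 49) = 1.
Back-substitute for Bézout coefficients:
  1 = 46 - 15*3
  ... = 340*(16) + 49*(-111)
Scale by 23: particular solution (368, -2553); reduce x mod 49: (25, -173).
General solution: x = 25 + 49t, y = -173 - 340t for integer t.
147 ≤ 25 + 49t ≤ 1225 gives t ∈ [3, 24], which is 22 values.

22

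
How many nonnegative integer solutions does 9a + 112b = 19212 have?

gcd(112, 9) = 1  (112 = 12*9 + 4, 9 = 2*4 + 1, 4 = 4*1).
Back-substituting, 9*(25) + 112*(-2) = 1.
Scale by 19212: one solution is (480300, -38424). Reduce a mod 112: (44, 168).
General: a = 44 + 112t, b = 168 - 9t.
a ≥ 0 ⇒ t ≥ 0; b ≥ 0 ⇒ t ≤ 18. So t ∈ [0, 18]: 19 solutions.

19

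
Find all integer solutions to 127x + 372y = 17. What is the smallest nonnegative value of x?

gcd(372, 127):
  372 = 2*127 + 118
  127 = 1*118 + 9
  118 = 13*9 + 1
  9 = 9*1
so gcd(372, 127) = 1.
1 divides 17, so solutions exist.
Back-substitute for Bézout coefficients:
  1 = 118 - 13*9
  ... = 127*(-41) + 372*(14)
Scale by 17/1 = 17: (x₀, y₀) = (-697, 238).
General solution: x = -697 + 372t, y = 238 - 127t for integer t.
x ≥ 0: smallest is -697 mod 372 = 47 (at t = 2), with y = -16.

47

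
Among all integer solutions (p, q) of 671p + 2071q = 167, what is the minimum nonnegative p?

1741

gcd(2071, 671):
  2071 = 3×671 + 58
  671 = 11×58 + 33
  58 = 1×33 + 25
  33 = 1×25 + 8
  25 = 3×8 + 1
  8 = 8×1
so gcd(2071, 671) = 1.
1 divides 167, so solutions exist.
Back-substitute for Bézout coefficients:
  1 = 25 - 3×8
  ... = 671×(-250) + 2071×(81)
Scale by 167/1 = 167: (p₀, q₀) = (-41750, 13527).
General solution: p = -41750 + 2071t, q = 13527 - 671t for integer t.
p ≥ 0: smallest is -41750 mod 2071 = 1741 (at t = 21), with q = -564.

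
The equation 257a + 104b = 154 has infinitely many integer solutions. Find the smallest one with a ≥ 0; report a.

gcd(257, 104):
  257 = 2×104 + 49
  104 = 2×49 + 6
  49 = 8×6 + 1
  6 = 6×1
so gcd(257, 104) = 1.
1 divides 154, so solutions exist.
Back-substitute for Bézout coefficients:
  1 = 49 - 8×6
  ... = 257×(17) + 104×(-42)
Scale by 154/1 = 154: (a₀, b₀) = (2618, -6468).
General solution: a = 2618 + 104t, b = -6468 - 257t for integer t.
a ≥ 0: smallest is 2618 mod 104 = 18 (at t = -25), with b = -43.

18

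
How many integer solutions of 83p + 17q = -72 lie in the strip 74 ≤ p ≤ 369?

gcd(83, 17) = 1.
By Bézout, 83·(8) + 17·(-39) = 1.
Particular solution: (2, -14).
General solution: p = 2 + 17t, q = -14 - 83t for integer t.
74 ≤ 2 + 17t ≤ 369 gives t ∈ [5, 21], which is 17 values.

17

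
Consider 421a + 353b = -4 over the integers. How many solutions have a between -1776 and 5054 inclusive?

20

gcd(421, 353) = 1.
By Bézout, 421·(-109) + 353·(130) = 1.
Particular solution: (83, -99).
General solution: a = 83 + 353t, b = -99 - 421t for integer t.
-1776 ≤ 83 + 353t ≤ 5054 gives t ∈ [-5, 14], which is 20 values.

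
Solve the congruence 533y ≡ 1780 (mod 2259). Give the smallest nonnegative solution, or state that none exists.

gcd(2259, 533) = 1  (2259 = 4*533 + 127, 533 = 4*127 + 25, 127 = 5*25 + 2, 25 = 12*2 + 1, 2 = 2*1).
1 divides 1780, so solutions exist.
Back-substituting, 533*(1085) + 2259*(-256) = 1.
So 533*(1085) ≡ 1 (mod 2259); multiply by 1780: y ≡ 1931300 (mod 2259).
Smallest nonnegative: y = 1931300 mod 2259 = 2114.

2114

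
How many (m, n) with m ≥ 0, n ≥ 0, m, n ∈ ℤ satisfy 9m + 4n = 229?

gcd(9, 4):
  9 = 2·4 + 1
  4 = 4·1
so gcd(9, 4) = 1.
Back-substitute for Bézout coefficients:
  1 = 9 - 2·4
  ... = 9·(1) + 4·(-2)
Scale by 229: one solution is (229, -458). Reduce m mod 4: (1, 55).
General: m = 1 + 4t, n = 55 - 9t.
m ≥ 0 ⇒ t ≥ 0; n ≥ 0 ⇒ t ≤ 6. So t ∈ [0, 6]: 7 solutions.

7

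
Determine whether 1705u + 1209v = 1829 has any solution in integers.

gcd(1705, 1209) = 31  (1705 = 1·1209 + 496, 1209 = 2·496 + 217, 496 = 2·217 + 62, 217 = 3·62 + 31, 62 = 2·31).
31 divides 1829, so integer solutions exist.

yes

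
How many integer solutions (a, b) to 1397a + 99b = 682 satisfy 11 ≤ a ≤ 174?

18

gcd(1397, 99):
  1397 = 14*99 + 11
  99 = 9*11
so gcd(1397, 99) = 11.
Back-substitute for Bézout coefficients:
  11 = 1397 - 14*99
  ... = 1397*(1) + 99*(-14)
Scale by 62: particular solution (62, -868); reduce a mod 9: (8, -106).
General solution: a = 8 + 9t, b = -106 - 127t for integer t.
11 ≤ 8 + 9t ≤ 174 gives t ∈ [1, 18], which is 18 values.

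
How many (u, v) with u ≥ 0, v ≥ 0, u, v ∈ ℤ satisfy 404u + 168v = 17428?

gcd(404, 168) = 4.
By Bézout, 404×(5) + 168×(-12) = 4.
One solution: (29, 34).
General: u = 29 + 42t, v = 34 - 101t.
u ≥ 0 ⇒ t ≥ 0; v ≥ 0 ⇒ t ≤ 0. So t ∈ [0, 0]: 1 solution.

1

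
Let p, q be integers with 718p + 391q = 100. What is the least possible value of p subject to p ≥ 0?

365

gcd(718, 391):
  718 = 1×391 + 327
  391 = 1×327 + 64
  327 = 5×64 + 7
  64 = 9×7 + 1
  7 = 7×1
so gcd(718, 391) = 1.
1 divides 100, so solutions exist.
Back-substitute for Bézout coefficients:
  1 = 64 - 9×7
  ... = 718×(-55) + 391×(101)
Scale by 100/1 = 100: (p₀, q₀) = (-5500, 10100).
General solution: p = -5500 + 391t, q = 10100 - 718t for integer t.
p ≥ 0: smallest is -5500 mod 391 = 365 (at t = 15), with q = -670.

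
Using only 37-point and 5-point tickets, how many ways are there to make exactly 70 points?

Need nonnegative integers with 37j + 5k = 70.
gcd(37, 5) = 1, and 37·(-2) + 5·(15) = 1.
So (j₀, k₀) = (-140, 1050); general j = -140 + 5t, k = 1050 - 37t.
j ≥ 0 ⇒ t ≥ 28; k ≥ 0 ⇒ t ≤ 28. That's 1 value of t.

1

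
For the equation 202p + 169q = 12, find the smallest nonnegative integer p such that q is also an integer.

154

gcd(202, 169):
  202 = 1*169 + 33
  169 = 5*33 + 4
  33 = 8*4 + 1
  4 = 4*1
so gcd(202, 169) = 1.
1 divides 12, so solutions exist.
Back-substitute for Bézout coefficients:
  1 = 33 - 8*4
  ... = 202*(41) + 169*(-49)
Scale by 12/1 = 12: (p₀, q₀) = (492, -588).
General solution: p = 492 + 169t, q = -588 - 202t for integer t.
p ≥ 0: smallest is 492 mod 169 = 154 (at t = -2), with q = -184.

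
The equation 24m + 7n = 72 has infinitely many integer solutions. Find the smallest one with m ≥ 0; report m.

gcd(24, 7):
  24 = 3*7 + 3
  7 = 2*3 + 1
  3 = 3*1
so gcd(24, 7) = 1.
1 divides 72, so solutions exist.
Back-substitute for Bézout coefficients:
  1 = 7 - 2*3
  ... = 24*(-2) + 7*(7)
Scale by 72/1 = 72: (m₀, n₀) = (-144, 504).
General solution: m = -144 + 7t, n = 504 - 24t for integer t.
m ≥ 0: smallest is -144 mod 7 = 3 (at t = 21), with n = 0.

3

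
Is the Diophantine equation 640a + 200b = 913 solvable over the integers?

no

gcd(640, 200):
  640 = 3*200 + 40
  200 = 5*40
so gcd(640, 200) = 40.
40 does not divide 913 (remainder 33), so no integer solutions.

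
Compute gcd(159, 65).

1

gcd(159, 65) = 1  (159 = 2·65 + 29, 65 = 2·29 + 7, 29 = 4·7 + 1, 7 = 7·1).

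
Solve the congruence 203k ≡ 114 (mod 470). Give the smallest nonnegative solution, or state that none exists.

158

gcd(470, 203) = 1  (470 = 2*203 + 64, 203 = 3*64 + 11, 64 = 5*11 + 9, 11 = 1*9 + 2, 9 = 4*2 + 1, 2 = 2*1).
1 divides 114, so solutions exist.
Back-substituting, 203*(-213) + 470*(92) = 1.
So 203*(-213) ≡ 1 (mod 470); multiply by 114: k ≡ -24282 (mod 470).
Smallest nonnegative: k = -24282 mod 470 = 158.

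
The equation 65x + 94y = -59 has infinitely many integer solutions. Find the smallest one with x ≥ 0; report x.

15

gcd(94, 65):
  94 = 1*65 + 29
  65 = 2*29 + 7
  29 = 4*7 + 1
  7 = 7*1
so gcd(94, 65) = 1.
1 divides -59, so solutions exist.
Back-substitute for Bézout coefficients:
  1 = 29 - 4*7
  ... = 65*(-13) + 94*(9)
Scale by -59/1 = -59: (x₀, y₀) = (767, -531).
General solution: x = 767 + 94t, y = -531 - 65t for integer t.
x ≥ 0: smallest is 767 mod 94 = 15 (at t = -8), with y = -11.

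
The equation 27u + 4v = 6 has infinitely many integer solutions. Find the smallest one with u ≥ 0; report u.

gcd(27, 4):
  27 = 6*4 + 3
  4 = 1*3 + 1
  3 = 3*1
so gcd(27, 4) = 1.
1 divides 6, so solutions exist.
Back-substitute for Bézout coefficients:
  1 = 4 - 1*3
  ... = 27*(-1) + 4*(7)
Scale by 6/1 = 6: (u₀, v₀) = (-6, 42).
General solution: u = -6 + 4t, v = 42 - 27t for integer t.
u ≥ 0: smallest is -6 mod 4 = 2 (at t = 2), with v = -12.

2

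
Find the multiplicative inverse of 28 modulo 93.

gcd(93, 28) = 1  (93 = 3·28 + 9, 28 = 3·9 + 1, 9 = 9·1).
Back-substituting, 28·(10) + 93·(-3) = 1.
So 28·10 ≡ 1 (mod 93), and 10 mod 93 = 10.

10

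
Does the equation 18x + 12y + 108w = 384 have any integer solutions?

yes

gcd(18, 12):
  18 = 1*12 + 6
  12 = 2*6
so gcd(18, 12) = 6.
gcd(6, 108) = 6.
6 divides 384, so integer solutions exist.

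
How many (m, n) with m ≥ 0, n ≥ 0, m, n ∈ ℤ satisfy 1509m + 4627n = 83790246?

gcd(4627, 1509):
  4627 = 3*1509 + 100
  1509 = 15*100 + 9
  100 = 11*9 + 1
  9 = 9*1
so gcd(4627, 1509) = 1.
Back-substitute for Bézout coefficients:
  1 = 100 - 11*9
  ... = 1509*(-509) + 4627*(166)
Scale by 83790246: one solution is (-42649235214, 13909180836). Reduce m mod 4627: (3103, 17097).
General: m = 3103 + 4627t, n = 17097 - 1509t.
m ≥ 0 ⇒ t ≥ 0; n ≥ 0 ⇒ t ≤ 11. So t ∈ [0, 11]: 12 solutions.

12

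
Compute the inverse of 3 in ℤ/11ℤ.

gcd(11, 3):
  11 = 3·3 + 2
  3 = 1·2 + 1
  2 = 2·1
so gcd(11, 3) = 1.
Back-substitute for Bézout coefficients:
  1 = 3 - 1·2
  ... = 3·(4) + 11·(-1)
So 3·4 ≡ 1 (mod 11), and 4 mod 11 = 4.

4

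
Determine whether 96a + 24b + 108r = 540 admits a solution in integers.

yes

gcd(96, 24) = 24  (96 = 4*24).
gcd(24, 108) = 12.
12 divides 540, so integer solutions exist.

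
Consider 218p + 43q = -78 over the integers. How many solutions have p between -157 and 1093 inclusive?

30

gcd(218, 43):
  218 = 5*43 + 3
  43 = 14*3 + 1
  3 = 3*1
so gcd(218, 43) = 1.
Back-substitute for Bézout coefficients:
  1 = 43 - 14*3
  ... = 218*(-14) + 43*(71)
Scale by -78: particular solution (1092, -5538); reduce p mod 43: (17, -88).
General solution: p = 17 + 43t, q = -88 - 218t for integer t.
-157 ≤ 17 + 43t ≤ 1093 gives t ∈ [-4, 25], which is 30 values.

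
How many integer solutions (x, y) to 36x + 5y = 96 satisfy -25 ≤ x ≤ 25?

gcd(36, 5) = 1.
By Bézout, 36*(1) + 5*(-7) = 1.
Particular solution: (1, 12).
General solution: x = 1 + 5t, y = 12 - 36t for integer t.
-25 ≤ 1 + 5t ≤ 25 gives t ∈ [-5, 4], which is 10 values.

10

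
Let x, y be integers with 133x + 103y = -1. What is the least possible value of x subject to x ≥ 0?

24

gcd(133, 103) = 1.
1 divides -1, so solutions exist.
By Bézout, 133*(-24) + 103*(31) = 1.
Scale by -1/1 = -1: (x₀, y₀) = (24, -31).
General solution: x = 24 + 103t, y = -31 - 133t for integer t.
x ≥ 0: smallest is 24 mod 103 = 24 (at t = 0), with y = -31.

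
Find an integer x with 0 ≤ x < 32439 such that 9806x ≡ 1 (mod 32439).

28466

gcd(32439, 9806) = 1  (32439 = 3*9806 + 3021, 9806 = 3*3021 + 743, 3021 = 4*743 + 49, 743 = 15*49 + 8, 49 = 6*8 + 1, 8 = 8*1).
Back-substituting, 9806*(-3973) + 32439*(1201) = 1.
So 9806*-3973 ≡ 1 (mod 32439), and -3973 mod 32439 = 28466.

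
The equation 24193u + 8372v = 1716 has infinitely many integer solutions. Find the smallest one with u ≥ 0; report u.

624

gcd(24193, 8372):
  24193 = 2·8372 + 7449
  8372 = 1·7449 + 923
  7449 = 8·923 + 65
  923 = 14·65 + 13
  65 = 5·13
so gcd(24193, 8372) = 13.
13 divides 1716, so solutions exist.
Back-substitute for Bézout coefficients:
  13 = 923 - 14·65
  ... = 24193·(-127) + 8372·(367)
Scale by 1716/13 = 132: (u₀, v₀) = (-16764, 48444).
General solution: u = -16764 + 644t, v = 48444 - 1861t for integer t.
u ≥ 0: smallest is -16764 mod 644 = 624 (at t = 27), with v = -1803.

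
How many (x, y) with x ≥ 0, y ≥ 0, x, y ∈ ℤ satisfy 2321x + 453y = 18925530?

18

gcd(2321, 453) = 1  (2321 = 5×453 + 56, 453 = 8×56 + 5, 56 = 11×5 + 1, 5 = 5×1).
Back-substituting, 2321×(89) + 453×(-456) = 1.
Scale by 18925530: one solution is (1684372170, -8630041680). Reduce x mod 453: (390, 39780).
General: x = 390 + 453t, y = 39780 - 2321t.
x ≥ 0 ⇒ t ≥ 0; y ≥ 0 ⇒ t ≤ 17. So t ∈ [0, 17]: 18 solutions.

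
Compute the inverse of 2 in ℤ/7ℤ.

4

gcd(7, 2):
  7 = 3×2 + 1
  2 = 2×1
so gcd(7, 2) = 1.
Back-substitute for Bézout coefficients:
  1 = 7 - 3×2
  ... = 2×(-3) + 7×(1)
So 2×-3 ≡ 1 (mod 7), and -3 mod 7 = 4.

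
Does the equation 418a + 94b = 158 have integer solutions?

gcd(418, 94) = 2.
2 divides 158, so integer solutions exist.

yes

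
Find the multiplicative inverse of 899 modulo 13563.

10259

gcd(13563, 899) = 1.
By Bézout, 899×(-3304) + 13563×(219) = 1.
So 899×-3304 ≡ 1 (mod 13563), and -3304 mod 13563 = 10259.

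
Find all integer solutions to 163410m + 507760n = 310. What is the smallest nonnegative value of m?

gcd(507760, 163410) = 10.
10 divides 310, so solutions exist.
By Bézout, 163410×(-3331) + 507760×(1072) = 10.
Scale by 310/10 = 31: (m₀, n₀) = (-103261, 33232).
General solution: m = -103261 + 50776t, n = 33232 - 16341t for integer t.
m ≥ 0: smallest is -103261 mod 50776 = 49067 (at t = 3), with n = -15791.

49067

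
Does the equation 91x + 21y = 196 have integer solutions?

gcd(91, 21) = 7  (91 = 4×21 + 7, 21 = 3×7).
7 divides 196, so integer solutions exist.

yes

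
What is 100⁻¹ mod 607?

346

gcd(607, 100) = 1.
By Bézout, 100*(-261) + 607*(43) = 1.
So 100*-261 ≡ 1 (mod 607), and -261 mod 607 = 346.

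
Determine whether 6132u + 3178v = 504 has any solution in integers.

gcd(6132, 3178) = 14  (6132 = 1·3178 + 2954, 3178 = 1·2954 + 224, 2954 = 13·224 + 42, 224 = 5·42 + 14, 42 = 3·14).
14 divides 504, so integer solutions exist.

yes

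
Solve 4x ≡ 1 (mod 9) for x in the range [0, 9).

7

gcd(9, 4) = 1.
By Bézout, 4×(-2) + 9×(1) = 1.
So 4×-2 ≡ 1 (mod 9), and -2 mod 9 = 7.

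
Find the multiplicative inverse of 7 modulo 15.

13

gcd(15, 7) = 1  (15 = 2*7 + 1, 7 = 7*1).
Back-substituting, 7*(-2) + 15*(1) = 1.
So 7*-2 ≡ 1 (mod 15), and -2 mod 15 = 13.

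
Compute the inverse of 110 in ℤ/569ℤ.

419

gcd(569, 110) = 1  (569 = 5×110 + 19, 110 = 5×19 + 15, 19 = 1×15 + 4, 15 = 3×4 + 3, 4 = 1×3 + 1, 3 = 3×1).
Back-substituting, 110×(-150) + 569×(29) = 1.
So 110×-150 ≡ 1 (mod 569), and -150 mod 569 = 419.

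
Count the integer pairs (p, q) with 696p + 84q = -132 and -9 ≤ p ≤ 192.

gcd(696, 84):
  696 = 8×84 + 24
  84 = 3×24 + 12
  24 = 2×12
so gcd(696, 84) = 12.
Back-substitute for Bézout coefficients:
  12 = 84 - 3×24
  ... = 696×(-3) + 84×(25)
Scale by -11: particular solution (33, -275); reduce p mod 7: (5, -43).
General solution: p = 5 + 7t, q = -43 - 58t for integer t.
-9 ≤ 5 + 7t ≤ 192 gives t ∈ [-2, 26], which is 29 values.

29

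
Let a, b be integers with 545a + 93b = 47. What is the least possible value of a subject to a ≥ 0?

gcd(545, 93):
  545 = 5×93 + 80
  93 = 1×80 + 13
  80 = 6×13 + 2
  13 = 6×2 + 1
  2 = 2×1
so gcd(545, 93) = 1.
1 divides 47, so solutions exist.
Back-substitute for Bézout coefficients:
  1 = 13 - 6×2
  ... = 545×(-43) + 93×(252)
Scale by 47/1 = 47: (a₀, b₀) = (-2021, 11844).
General solution: a = -2021 + 93t, b = 11844 - 545t for integer t.
a ≥ 0: smallest is -2021 mod 93 = 25 (at t = 22), with b = -146.

25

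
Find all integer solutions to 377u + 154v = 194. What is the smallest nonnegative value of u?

72

gcd(377, 154):
  377 = 2·154 + 69
  154 = 2·69 + 16
  69 = 4·16 + 5
  16 = 3·5 + 1
  5 = 5·1
so gcd(377, 154) = 1.
1 divides 194, so solutions exist.
Back-substitute for Bézout coefficients:
  1 = 16 - 3·5
  ... = 377·(-29) + 154·(71)
Scale by 194/1 = 194: (u₀, v₀) = (-5626, 13774).
General solution: u = -5626 + 154t, v = 13774 - 377t for integer t.
u ≥ 0: smallest is -5626 mod 154 = 72 (at t = 37), with v = -175.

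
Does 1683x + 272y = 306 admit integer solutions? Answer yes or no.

yes

gcd(1683, 272) = 17.
17 divides 306, so integer solutions exist.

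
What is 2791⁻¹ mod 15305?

gcd(15305, 2791) = 1.
By Bézout, 2791*(-1009) + 15305*(184) = 1.
So 2791*-1009 ≡ 1 (mod 15305), and -1009 mod 15305 = 14296.

14296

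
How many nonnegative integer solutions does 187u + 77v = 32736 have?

gcd(187, 77):
  187 = 2*77 + 33
  77 = 2*33 + 11
  33 = 3*11
so gcd(187, 77) = 11.
Back-substitute for Bézout coefficients:
  11 = 77 - 2*33
  ... = 187*(-2) + 77*(5)
Scale by 2976: one solution is (-5952, 14880). Reduce u mod 7: (5, 413).
General: u = 5 + 7t, v = 413 - 17t.
u ≥ 0 ⇒ t ≥ 0; v ≥ 0 ⇒ t ≤ 24. So t ∈ [0, 24]: 25 solutions.

25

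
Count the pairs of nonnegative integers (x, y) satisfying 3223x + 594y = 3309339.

gcd(3223, 594) = 11  (3223 = 5×594 + 253, 594 = 2×253 + 88, 253 = 2×88 + 77, 88 = 1×77 + 11, 77 = 7×11).
Back-substituting, 3223×(-7) + 594×(38) = 11.
Scale by 300849: one solution is (-2105943, 11432262). Reduce x mod 54: (3, 5555).
General: x = 3 + 54t, y = 5555 - 293t.
x ≥ 0 ⇒ t ≥ 0; y ≥ 0 ⇒ t ≤ 18. So t ∈ [0, 18]: 19 solutions.

19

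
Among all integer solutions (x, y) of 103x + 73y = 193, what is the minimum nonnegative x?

gcd(103, 73) = 1  (103 = 1*73 + 30, 73 = 2*30 + 13, 30 = 2*13 + 4, 13 = 3*4 + 1, 4 = 4*1).
1 divides 193, so solutions exist.
Back-substituting, 103*(-17) + 73*(24) = 1.
Scale by 193/1 = 193: (x₀, y₀) = (-3281, 4632).
General solution: x = -3281 + 73t, y = 4632 - 103t for integer t.
x ≥ 0: smallest is -3281 mod 73 = 4 (at t = 45), with y = -3.

4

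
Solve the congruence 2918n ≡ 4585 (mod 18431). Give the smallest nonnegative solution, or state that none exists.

gcd(18431, 2918) = 1  (18431 = 6×2918 + 923, 2918 = 3×923 + 149, 923 = 6×149 + 29, 149 = 5×29 + 4, 29 = 7×4 + 1, 4 = 4×1).
1 divides 4585, so solutions exist.
Back-substituting, 2918×(-4453) + 18431×(705) = 1.
So 2918×(-4453) ≡ 1 (mod 18431); multiply by 4585: n ≡ -20417005 (mod 18431).
Smallest nonnegative: n = -20417005 mod 18431 = 4543.

4543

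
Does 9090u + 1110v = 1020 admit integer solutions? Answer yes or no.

yes

gcd(9090, 1110) = 30  (9090 = 8×1110 + 210, 1110 = 5×210 + 60, 210 = 3×60 + 30, 60 = 2×30).
30 divides 1020, so integer solutions exist.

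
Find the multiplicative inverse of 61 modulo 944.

gcd(944, 61) = 1  (944 = 15·61 + 29, 61 = 2·29 + 3, 29 = 9·3 + 2, 3 = 1·2 + 1, 2 = 2·1).
Back-substituting, 61·(325) + 944·(-21) = 1.
So 61·325 ≡ 1 (mod 944), and 325 mod 944 = 325.

325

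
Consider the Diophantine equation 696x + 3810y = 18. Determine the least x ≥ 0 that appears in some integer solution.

323

gcd(3810, 696):
  3810 = 5·696 + 330
  696 = 2·330 + 36
  330 = 9·36 + 6
  36 = 6·6
so gcd(3810, 696) = 6.
6 divides 18, so solutions exist.
Back-substitute for Bézout coefficients:
  6 = 330 - 9·36
  ... = 696·(-104) + 3810·(19)
Scale by 18/6 = 3: (x₀, y₀) = (-312, 57).
General solution: x = -312 + 635t, y = 57 - 116t for integer t.
x ≥ 0: smallest is -312 mod 635 = 323 (at t = 1), with y = -59.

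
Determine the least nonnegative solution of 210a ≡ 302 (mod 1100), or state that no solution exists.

no solution

gcd(1100, 210) = 10.
10 does not divide 302, so the congruence has no solution.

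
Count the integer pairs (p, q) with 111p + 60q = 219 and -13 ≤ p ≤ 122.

gcd(111, 60) = 3  (111 = 1·60 + 51, 60 = 1·51 + 9, 51 = 5·9 + 6, 9 = 1·6 + 3, 6 = 2·3).
Back-substituting, 111·(-7) + 60·(13) = 3.
Scale by 73: particular solution (-511, 949); reduce p mod 20: (9, -13).
General solution: p = 9 + 20t, q = -13 - 37t for integer t.
-13 ≤ 9 + 20t ≤ 122 gives t ∈ [-1, 5], which is 7 values.

7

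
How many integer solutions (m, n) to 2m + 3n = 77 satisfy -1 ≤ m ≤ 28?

gcd(3, 2) = 1.
By Bézout, 2×(-1) + 3×(1) = 1.
Particular solution: (1, 25).
General solution: m = 1 + 3t, n = 25 - 2t for integer t.
-1 ≤ 1 + 3t ≤ 28 gives t ∈ [0, 9], which is 10 values.

10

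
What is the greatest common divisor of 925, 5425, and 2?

gcd(5425, 925) = 25.
gcd(25, 2) = 1.

1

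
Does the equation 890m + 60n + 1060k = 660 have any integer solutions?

gcd(890, 60) = 10  (890 = 14×60 + 50, 60 = 1×50 + 10, 50 = 5×10).
gcd(10, 1060) = 10.
10 divides 660, so integer solutions exist.

yes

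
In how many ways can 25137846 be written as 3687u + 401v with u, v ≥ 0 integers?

gcd(3687, 401) = 1.
By Bézout, 3687·(36) + 401·(-331) = 1.
One solution: (92, 61842).
General: u = 92 + 401t, v = 61842 - 3687t.
u ≥ 0 ⇒ t ≥ 0; v ≥ 0 ⇒ t ≤ 16. So t ∈ [0, 16]: 17 solutions.

17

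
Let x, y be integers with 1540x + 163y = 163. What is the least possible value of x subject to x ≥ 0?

gcd(1540, 163) = 1  (1540 = 9·163 + 73, 163 = 2·73 + 17, 73 = 4·17 + 5, 17 = 3·5 + 2, 5 = 2·2 + 1, 2 = 2·1).
1 divides 163, so solutions exist.
Back-substituting, 1540·(67) + 163·(-633) = 1.
Scale by 163/1 = 163: (x₀, y₀) = (10921, -103179).
General solution: x = 10921 + 163t, y = -103179 - 1540t for integer t.
x ≥ 0: smallest is 10921 mod 163 = 0 (at t = -67), with y = 1.

0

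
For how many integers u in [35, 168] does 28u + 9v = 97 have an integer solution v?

14

gcd(28, 9):
  28 = 3×9 + 1
  9 = 9×1
so gcd(28, 9) = 1.
Back-substitute for Bézout coefficients:
  1 = 28 - 3×9
  ... = 28×(1) + 9×(-3)
Scale by 97: particular solution (97, -291); reduce u mod 9: (7, -11).
General solution: u = 7 + 9t, v = -11 - 28t for integer t.
35 ≤ 7 + 9t ≤ 168 gives t ∈ [4, 17], which is 14 values.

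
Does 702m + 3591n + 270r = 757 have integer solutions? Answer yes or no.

no

gcd(3591, 702):
  3591 = 5*702 + 81
  702 = 8*81 + 54
  81 = 1*54 + 27
  54 = 2*27
so gcd(3591, 702) = 27.
gcd(27, 270) = 27.
27 does not divide 757 (remainder 1), so no integer solutions.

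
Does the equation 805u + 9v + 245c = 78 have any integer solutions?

gcd(805, 9) = 1  (805 = 89×9 + 4, 9 = 2×4 + 1, 4 = 4×1).
gcd(1, 245) = 1.
1 divides 78, so integer solutions exist.

yes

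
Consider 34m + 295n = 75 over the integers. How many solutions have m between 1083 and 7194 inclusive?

gcd(295, 34) = 1  (295 = 8*34 + 23, 34 = 1*23 + 11, 23 = 2*11 + 1, 11 = 11*1).
Back-substituting, 34*(-26) + 295*(3) = 1.
Scale by 75: particular solution (-1950, 225); reduce m mod 295: (115, -13).
General solution: m = 115 + 295t, n = -13 - 34t for integer t.
1083 ≤ 115 + 295t ≤ 7194 gives t ∈ [4, 23], which is 20 values.

20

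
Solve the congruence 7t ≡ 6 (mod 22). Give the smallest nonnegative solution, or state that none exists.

gcd(22, 7):
  22 = 3·7 + 1
  7 = 7·1
so gcd(22, 7) = 1.
1 divides 6, so solutions exist.
Back-substitute for Bézout coefficients:
  1 = 22 - 3·7
  ... = 7·(-3) + 22·(1)
So 7·(-3) ≡ 1 (mod 22); multiply by 6: t ≡ -18 (mod 22).
Smallest nonnegative: t = -18 mod 22 = 4.

4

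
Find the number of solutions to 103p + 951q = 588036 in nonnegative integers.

6

gcd(951, 103):
  951 = 9·103 + 24
  103 = 4·24 + 7
  24 = 3·7 + 3
  7 = 2·3 + 1
  3 = 3·1
so gcd(951, 103) = 1.
Back-substitute for Bézout coefficients:
  1 = 7 - 2·3
  ... = 103·(277) + 951·(-30)
Scale by 588036: one solution is (162885972, -17641080). Reduce p mod 951: (594, 554).
General: p = 594 + 951t, q = 554 - 103t.
p ≥ 0 ⇒ t ≥ 0; q ≥ 0 ⇒ t ≤ 5. So t ∈ [0, 5]: 6 solutions.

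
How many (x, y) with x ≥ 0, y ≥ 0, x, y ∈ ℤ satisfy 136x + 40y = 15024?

22

gcd(136, 40) = 8.
By Bézout, 136*(-2) + 40*(7) = 8.
One solution: (4, 362).
General: x = 4 + 5t, y = 362 - 17t.
x ≥ 0 ⇒ t ≥ 0; y ≥ 0 ⇒ t ≤ 21. So t ∈ [0, 21]: 22 solutions.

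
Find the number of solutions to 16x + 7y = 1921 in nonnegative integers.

17

gcd(16, 7) = 1  (16 = 2·7 + 2, 7 = 3·2 + 1, 2 = 2·1).
Back-substituting, 16·(-3) + 7·(7) = 1.
Scale by 1921: one solution is (-5763, 13447). Reduce x mod 7: (5, 263).
General: x = 5 + 7t, y = 263 - 16t.
x ≥ 0 ⇒ t ≥ 0; y ≥ 0 ⇒ t ≤ 16. So t ∈ [0, 16]: 17 solutions.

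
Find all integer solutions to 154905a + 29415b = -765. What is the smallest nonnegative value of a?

gcd(154905, 29415):
  154905 = 5·29415 + 7830
  29415 = 3·7830 + 5925
  7830 = 1·5925 + 1905
  5925 = 3·1905 + 210
  1905 = 9·210 + 15
  210 = 14·15
so gcd(154905, 29415) = 15.
15 divides -765, so solutions exist.
Back-substitute for Bézout coefficients:
  15 = 1905 - 9·210
  ... = 154905·(139) + 29415·(-732)
Scale by -765/15 = -51: (a₀, b₀) = (-7089, 37332).
General solution: a = -7089 + 1961t, b = 37332 - 10327t for integer t.
a ≥ 0: smallest is -7089 mod 1961 = 755 (at t = 4), with b = -3976.

755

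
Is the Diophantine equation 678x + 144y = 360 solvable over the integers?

yes

gcd(678, 144) = 6.
6 divides 360, so integer solutions exist.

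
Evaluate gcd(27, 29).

gcd(29, 27) = 1  (29 = 1*27 + 2, 27 = 13*2 + 1, 2 = 2*1).

1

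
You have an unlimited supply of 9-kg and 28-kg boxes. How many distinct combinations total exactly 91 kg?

1

Need nonnegative integers with 9j + 28k = 91.
gcd(9, 28) = 1, and 9·(-3) + 28·(1) = 1.
So (j₀, k₀) = (-273, 91); general j = -273 + 28t, k = 91 - 9t.
j ≥ 0 ⇒ t ≥ 10; k ≥ 0 ⇒ t ≤ 10. That's 1 value of t.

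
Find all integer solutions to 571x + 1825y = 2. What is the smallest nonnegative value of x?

gcd(1825, 571):
  1825 = 3*571 + 112
  571 = 5*112 + 11
  112 = 10*11 + 2
  11 = 5*2 + 1
  2 = 2*1
so gcd(1825, 571) = 1.
1 divides 2, so solutions exist.
Back-substitute for Bézout coefficients:
  1 = 11 - 5*2
  ... = 571*(831) + 1825*(-260)
Scale by 2/1 = 2: (x₀, y₀) = (1662, -520).
General solution: x = 1662 + 1825t, y = -520 - 571t for integer t.
x ≥ 0: smallest is 1662 mod 1825 = 1662 (at t = 0), with y = -520.

1662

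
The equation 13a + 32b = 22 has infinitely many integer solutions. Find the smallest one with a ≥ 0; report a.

14

gcd(32, 13):
  32 = 2*13 + 6
  13 = 2*6 + 1
  6 = 6*1
so gcd(32, 13) = 1.
1 divides 22, so solutions exist.
Back-substitute for Bézout coefficients:
  1 = 13 - 2*6
  ... = 13*(5) + 32*(-2)
Scale by 22/1 = 22: (a₀, b₀) = (110, -44).
General solution: a = 110 + 32t, b = -44 - 13t for integer t.
a ≥ 0: smallest is 110 mod 32 = 14 (at t = -3), with b = -5.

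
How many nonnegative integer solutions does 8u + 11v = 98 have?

gcd(11, 8) = 1.
By Bézout, 8*(-4) + 11*(3) = 1.
One solution: (4, 6).
General: u = 4 + 11t, v = 6 - 8t.
u ≥ 0 ⇒ t ≥ 0; v ≥ 0 ⇒ t ≤ 0. So t ∈ [0, 0]: 1 solution.

1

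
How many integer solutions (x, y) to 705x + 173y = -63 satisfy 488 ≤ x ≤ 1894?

gcd(705, 173):
  705 = 4·173 + 13
  173 = 13·13 + 4
  13 = 3·4 + 1
  4 = 4·1
so gcd(705, 173) = 1.
Back-substitute for Bézout coefficients:
  1 = 13 - 3·4
  ... = 705·(40) + 173·(-163)
Scale by -63: particular solution (-2520, 10269); reduce x mod 173: (75, -306).
General solution: x = 75 + 173t, y = -306 - 705t for integer t.
488 ≤ 75 + 173t ≤ 1894 gives t ∈ [3, 10], which is 8 values.

8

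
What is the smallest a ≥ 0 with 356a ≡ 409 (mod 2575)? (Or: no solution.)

gcd(2575, 356):
  2575 = 7×356 + 83
  356 = 4×83 + 24
  83 = 3×24 + 11
  24 = 2×11 + 2
  11 = 5×2 + 1
  2 = 2×1
so gcd(2575, 356) = 1.
1 divides 409, so solutions exist.
Back-substitute for Bézout coefficients:
  1 = 11 - 5×2
  ... = 356×(-1179) + 2575×(163)
So 356×(-1179) ≡ 1 (mod 2575); multiply by 409: a ≡ -482211 (mod 2575).
Smallest nonnegative: a = -482211 mod 2575 = 1889.

1889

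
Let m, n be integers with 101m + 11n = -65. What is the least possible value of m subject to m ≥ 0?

6

gcd(101, 11) = 1  (101 = 9*11 + 2, 11 = 5*2 + 1, 2 = 2*1).
1 divides -65, so solutions exist.
Back-substituting, 101*(-5) + 11*(46) = 1.
Scale by -65/1 = -65: (m₀, n₀) = (325, -2990).
General solution: m = 325 + 11t, n = -2990 - 101t for integer t.
m ≥ 0: smallest is 325 mod 11 = 6 (at t = -29), with n = -61.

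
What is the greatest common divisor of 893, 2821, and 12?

gcd(2821, 893) = 1.
gcd(1, 12) = 1.

1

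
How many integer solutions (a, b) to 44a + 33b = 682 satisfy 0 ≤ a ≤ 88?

29

gcd(44, 33):
  44 = 1*33 + 11
  33 = 3*11
so gcd(44, 33) = 11.
Back-substitute for Bézout coefficients:
  11 = 44 - 1*33
  ... = 44*(1) + 33*(-1)
Scale by 62: particular solution (62, -62); reduce a mod 3: (2, 18).
General solution: a = 2 + 3t, b = 18 - 4t for integer t.
0 ≤ 2 + 3t ≤ 88 gives t ∈ [0, 28], which is 29 values.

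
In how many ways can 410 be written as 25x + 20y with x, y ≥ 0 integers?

4

gcd(25, 20) = 5.
By Bézout, 25·(1) + 20·(-1) = 5.
One solution: (2, 18).
General: x = 2 + 4t, y = 18 - 5t.
x ≥ 0 ⇒ t ≥ 0; y ≥ 0 ⇒ t ≤ 3. So t ∈ [0, 3]: 4 solutions.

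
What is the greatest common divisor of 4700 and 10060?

20

gcd(10060, 4700):
  10060 = 2*4700 + 660
  4700 = 7*660 + 80
  660 = 8*80 + 20
  80 = 4*20
so gcd(10060, 4700) = 20.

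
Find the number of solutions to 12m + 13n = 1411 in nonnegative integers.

gcd(13, 12) = 1  (13 = 1×12 + 1, 12 = 12×1).
Back-substituting, 12×(-1) + 13×(1) = 1.
Scale by 1411: one solution is (-1411, 1411). Reduce m mod 13: (6, 103).
General: m = 6 + 13t, n = 103 - 12t.
m ≥ 0 ⇒ t ≥ 0; n ≥ 0 ⇒ t ≤ 8. So t ∈ [0, 8]: 9 solutions.

9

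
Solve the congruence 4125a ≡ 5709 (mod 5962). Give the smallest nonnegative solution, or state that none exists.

461

gcd(5962, 4125) = 11  (5962 = 1*4125 + 1837, 4125 = 2*1837 + 451, 1837 = 4*451 + 33, 451 = 13*33 + 22, 33 = 1*22 + 11, 22 = 2*11).
11 divides 5709, so solutions exist.
Back-substituting, 4125*(-185) + 5962*(128) = 11.
So 4125*(-185) ≡ 11 (mod 5962); multiply by 519: a ≡ -96015 (mod 542).
Smallest nonnegative: a = -96015 mod 542 = 461.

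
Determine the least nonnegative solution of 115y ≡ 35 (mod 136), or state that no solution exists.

gcd(136, 115) = 1  (136 = 1*115 + 21, 115 = 5*21 + 10, 21 = 2*10 + 1, 10 = 10*1).
1 divides 35, so solutions exist.
Back-substituting, 115*(-13) + 136*(11) = 1.
So 115*(-13) ≡ 1 (mod 136); multiply by 35: y ≡ -455 (mod 136).
Smallest nonnegative: y = -455 mod 136 = 89.

89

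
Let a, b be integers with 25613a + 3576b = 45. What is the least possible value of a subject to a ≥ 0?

1785

gcd(25613, 3576) = 1  (25613 = 7*3576 + 581, 3576 = 6*581 + 90, 581 = 6*90 + 41, 90 = 2*41 + 8, 41 = 5*8 + 1, 8 = 8*1).
1 divides 45, so solutions exist.
Back-substituting, 25613*(437) + 3576*(-3130) = 1.
Scale by 45/1 = 45: (a₀, b₀) = (19665, -140850).
General solution: a = 19665 + 3576t, b = -140850 - 25613t for integer t.
a ≥ 0: smallest is 19665 mod 3576 = 1785 (at t = -5), with b = -12785.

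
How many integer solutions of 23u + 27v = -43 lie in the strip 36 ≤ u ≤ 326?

10

gcd(27, 23) = 1  (27 = 1*23 + 4, 23 = 5*4 + 3, 4 = 1*3 + 1, 3 = 3*1).
Back-substituting, 23*(-7) + 27*(6) = 1.
Scale by -43: particular solution (301, -258); reduce u mod 27: (4, -5).
General solution: u = 4 + 27t, v = -5 - 23t for integer t.
36 ≤ 4 + 27t ≤ 326 gives t ∈ [2, 11], which is 10 values.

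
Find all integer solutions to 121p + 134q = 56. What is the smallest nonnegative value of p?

6

gcd(134, 121):
  134 = 1×121 + 13
  121 = 9×13 + 4
  13 = 3×4 + 1
  4 = 4×1
so gcd(134, 121) = 1.
1 divides 56, so solutions exist.
Back-substitute for Bézout coefficients:
  1 = 13 - 3×4
  ... = 121×(-31) + 134×(28)
Scale by 56/1 = 56: (p₀, q₀) = (-1736, 1568).
General solution: p = -1736 + 134t, q = 1568 - 121t for integer t.
p ≥ 0: smallest is -1736 mod 134 = 6 (at t = 13), with q = -5.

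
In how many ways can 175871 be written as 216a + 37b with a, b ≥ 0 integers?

22

gcd(216, 37):
  216 = 5·37 + 31
  37 = 1·31 + 6
  31 = 5·6 + 1
  6 = 6·1
so gcd(216, 37) = 1.
Back-substitute for Bézout coefficients:
  1 = 31 - 5·6
  ... = 216·(6) + 37·(-35)
Scale by 175871: one solution is (1055226, -6155485). Reduce a mod 37: (23, 4619).
General: a = 23 + 37t, b = 4619 - 216t.
a ≥ 0 ⇒ t ≥ 0; b ≥ 0 ⇒ t ≤ 21. So t ∈ [0, 21]: 22 solutions.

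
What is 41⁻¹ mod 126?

83

gcd(126, 41):
  126 = 3×41 + 3
  41 = 13×3 + 2
  3 = 1×2 + 1
  2 = 2×1
so gcd(126, 41) = 1.
Back-substitute for Bézout coefficients:
  1 = 3 - 1×2
  ... = 41×(-43) + 126×(14)
So 41×-43 ≡ 1 (mod 126), and -43 mod 126 = 83.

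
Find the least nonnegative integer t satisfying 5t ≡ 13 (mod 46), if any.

21

gcd(46, 5) = 1  (46 = 9*5 + 1, 5 = 5*1).
1 divides 13, so solutions exist.
Back-substituting, 5*(-9) + 46*(1) = 1.
So 5*(-9) ≡ 1 (mod 46); multiply by 13: t ≡ -117 (mod 46).
Smallest nonnegative: t = -117 mod 46 = 21.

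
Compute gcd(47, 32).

1

gcd(47, 32) = 1  (47 = 1×32 + 15, 32 = 2×15 + 2, 15 = 7×2 + 1, 2 = 2×1).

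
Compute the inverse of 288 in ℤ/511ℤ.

gcd(511, 288):
  511 = 1·288 + 223
  288 = 1·223 + 65
  223 = 3·65 + 28
  65 = 2·28 + 9
  28 = 3·9 + 1
  9 = 9·1
so gcd(511, 288) = 1.
Back-substitute for Bézout coefficients:
  1 = 28 - 3·9
  ... = 288·(-55) + 511·(31)
So 288·-55 ≡ 1 (mod 511), and -55 mod 511 = 456.

456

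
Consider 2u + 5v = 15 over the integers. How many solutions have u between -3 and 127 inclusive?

gcd(5, 2) = 1.
By Bézout, 2×(-2) + 5×(1) = 1.
Particular solution: (0, 3).
General solution: u = 0 + 5t, v = 3 - 2t for integer t.
-3 ≤ 0 + 5t ≤ 127 gives t ∈ [0, 25], which is 26 values.

26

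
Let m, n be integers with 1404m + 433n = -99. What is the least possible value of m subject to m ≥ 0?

197

gcd(1404, 433):
  1404 = 3×433 + 105
  433 = 4×105 + 13
  105 = 8×13 + 1
  13 = 13×1
so gcd(1404, 433) = 1.
1 divides -99, so solutions exist.
Back-substitute for Bézout coefficients:
  1 = 105 - 8×13
  ... = 1404×(33) + 433×(-107)
Scale by -99/1 = -99: (m₀, n₀) = (-3267, 10593).
General solution: m = -3267 + 433t, n = 10593 - 1404t for integer t.
m ≥ 0: smallest is -3267 mod 433 = 197 (at t = 8), with n = -639.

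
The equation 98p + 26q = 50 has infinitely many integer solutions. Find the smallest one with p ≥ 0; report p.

gcd(98, 26) = 2.
2 divides 50, so solutions exist.
By Bézout, 98·(4) + 26·(-15) = 2.
Scale by 50/2 = 25: (p₀, q₀) = (100, -375).
General solution: p = 100 + 13t, q = -375 - 49t for integer t.
p ≥ 0: smallest is 100 mod 13 = 9 (at t = -7), with q = -32.

9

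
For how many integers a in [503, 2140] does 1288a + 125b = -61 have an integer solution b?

gcd(1288, 125) = 1  (1288 = 10·125 + 38, 125 = 3·38 + 11, 38 = 3·11 + 5, 11 = 2·5 + 1, 5 = 5·1).
Back-substituting, 1288·(-23) + 125·(237) = 1.
Scale by -61: particular solution (1403, -14457); reduce a mod 125: (28, -289).
General solution: a = 28 + 125t, b = -289 - 1288t for integer t.
503 ≤ 28 + 125t ≤ 2140 gives t ∈ [4, 16], which is 13 values.

13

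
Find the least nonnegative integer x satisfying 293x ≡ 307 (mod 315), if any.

29

gcd(315, 293) = 1.
1 divides 307, so solutions exist.
By Bézout, 293·(-43) + 315·(40) = 1.
So 293·(-43) ≡ 1 (mod 315); multiply by 307: x ≡ -13201 (mod 315).
Smallest nonnegative: x = -13201 mod 315 = 29.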